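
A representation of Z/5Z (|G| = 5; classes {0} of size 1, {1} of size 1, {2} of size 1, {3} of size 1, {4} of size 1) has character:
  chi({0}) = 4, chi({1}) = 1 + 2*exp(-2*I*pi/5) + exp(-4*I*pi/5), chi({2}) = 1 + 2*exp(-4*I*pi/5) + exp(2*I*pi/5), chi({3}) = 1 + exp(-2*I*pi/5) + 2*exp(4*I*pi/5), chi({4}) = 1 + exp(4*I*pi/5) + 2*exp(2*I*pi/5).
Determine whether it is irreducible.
Not irreducible (reducible): <chi, chi> = 6 > 1.

Derivation: <chi, chi> = (1/|G|) sum_C |C| * |chi(C)|^2 = (1/5)[1*|4|^2 + 1*|1 + 2*exp(-2*I*pi/5) + exp(-4*I*pi/5)|^2 + 1*|1 + 2*exp(-4*I*pi/5) + exp(2*I*pi/5)|^2 + 1*|1 + exp(-2*I*pi/5) + 2*exp(4*I*pi/5)|^2 + 1*|1 + exp(4*I*pi/5) + 2*exp(2*I*pi/5)|^2]
  = (1/5)[(16) + (6 + 4*exp(-2*I*pi/5) + exp(-4*I*pi/5) + exp(4*I*pi/5) + 4*exp(2*I*pi/5)) + (6 + 4*exp(-4*I*pi/5) + exp(-2*I*pi/5) + exp(2*I*pi/5) + 4*exp(4*I*pi/5)) + (6 + 4*exp(-4*I*pi/5) + exp(-2*I*pi/5) + exp(2*I*pi/5) + 4*exp(4*I*pi/5)) + (6 + 4*exp(-2*I*pi/5) + exp(-4*I*pi/5) + exp(4*I*pi/5) + 4*exp(2*I*pi/5))] = 30/5 = 6.
(Exp terms are combined using exp(i*s)*conj(exp(i*t)) = exp(i*(s-t)), and sums of them are collapsed using the identity that for every m > 1 the m distinct m-th roots of unity sum to 0, e.g. 1 + exp(2*I*pi/3) + exp(-2*I*pi/3) = 0.)
A character is irreducible iff <chi, chi> = 1, so this representation is reducible.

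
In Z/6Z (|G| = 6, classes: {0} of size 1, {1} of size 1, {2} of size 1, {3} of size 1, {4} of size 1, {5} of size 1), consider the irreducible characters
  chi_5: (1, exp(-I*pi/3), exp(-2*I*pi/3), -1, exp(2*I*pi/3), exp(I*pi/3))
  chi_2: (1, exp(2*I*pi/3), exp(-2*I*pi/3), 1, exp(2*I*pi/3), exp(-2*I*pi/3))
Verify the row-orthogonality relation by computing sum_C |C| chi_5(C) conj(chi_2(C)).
Sum = 0; so <chi_5, chi_2> = 0 (distinct irreducibles are orthogonal).

Explanation: Compute term by term over conjugacy classes (|C| * chi_5(C) * conj(chi_2(C))):
  1*(1)*conj(1) + 1*(exp(-I*pi/3))*conj(exp(2*I*pi/3)) + 1*(exp(-2*I*pi/3))*conj(exp(-2*I*pi/3)) + 1*(-1)*conj(1) + 1*(exp(2*I*pi/3))*conj(exp(2*I*pi/3)) + 1*(exp(I*pi/3))*conj(exp(-2*I*pi/3))
  = (1) + (-1) + (1) + (-1) + (1) + (-1)
  = 0.
(Exp terms are combined using exp(i*s)*conj(exp(i*t)) = exp(i*(s-t)), and sums of them are collapsed using the identity that for every m > 1 the m distinct m-th roots of unity sum to 0, e.g. 1 + exp(2*I*pi/3) + exp(-2*I*pi/3) = 0.)
Dividing by |G| = 6 gives 0/6 = 0, matching the row-orthogonality relation <chi_5, chi_2> = [chi_5 = chi_2].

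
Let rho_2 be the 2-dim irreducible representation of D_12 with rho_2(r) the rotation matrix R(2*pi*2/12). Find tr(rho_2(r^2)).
chi_{rho_2}(r^2) = 2*cos(2*pi*2*2/12) = -1

Justification: rho_2(r^2) is rotation by angle 2*pi*2*2/12, whose trace is 2*cos(2*pi*2*2/12) = -1.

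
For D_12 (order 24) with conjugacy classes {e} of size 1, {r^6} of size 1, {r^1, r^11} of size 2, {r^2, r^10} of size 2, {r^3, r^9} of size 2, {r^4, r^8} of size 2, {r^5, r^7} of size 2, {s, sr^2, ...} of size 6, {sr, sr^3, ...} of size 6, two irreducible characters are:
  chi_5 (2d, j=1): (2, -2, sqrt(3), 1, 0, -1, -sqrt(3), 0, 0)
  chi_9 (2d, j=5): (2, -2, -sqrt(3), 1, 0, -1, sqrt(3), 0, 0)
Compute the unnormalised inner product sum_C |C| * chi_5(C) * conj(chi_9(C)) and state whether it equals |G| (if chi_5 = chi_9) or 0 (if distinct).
Sum = 0; so <chi_5, chi_9> = 0 (distinct irreducibles are orthogonal).

Proof sketch: Compute term by term over conjugacy classes (|C| * chi_5(C) * conj(chi_9(C))):
  1*(2)*conj(2) + 1*(-2)*conj(-2) + 2*(sqrt(3))*conj(-sqrt(3)) + 2*(1)*conj(1) + 2*(0)*conj(0) + 2*(-1)*conj(-1) + 2*(-sqrt(3))*conj(sqrt(3)) + 6*(0)*conj(0) + 6*(0)*conj(0)
  = (4) + (4) + (-6) + (2) + (0) + (2) + (-6) + (0) + (0)
  = 0.
Dividing by |G| = 24 gives 0/24 = 0, matching the row-orthogonality relation <chi_5, chi_9> = [chi_5 = chi_9].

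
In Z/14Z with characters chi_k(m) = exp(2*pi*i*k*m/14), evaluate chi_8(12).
chi_8(12) = zeta_14^96 = exp(-2*I*pi/7)

Derivation: chi_8(12) = zeta_14^(8*12) = zeta_14^96. Since zeta_14^14 = 1, this equals zeta_14^12 = exp(2*pi*i*12/14) = exp(-2*I*pi/7).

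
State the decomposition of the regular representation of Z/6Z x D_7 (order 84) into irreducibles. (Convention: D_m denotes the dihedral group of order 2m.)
Each irreducible V_i of dimension d_i appears with multiplicity d_i, i.e. rho_reg = (direct sum over all irreducibles V_i) d_i V_i. The irreducible dimensions for Z/6Z x D_7 are 1, 1, 1, 1, 1, 1, 1, 1, 1, 1, 1, 1, 2, 2, 2, 2, 2, 2, 2, 2, 2, 2, 2, 2, 2, 2, 2, 2, 2, 2: 12 irreducibles of dimension 1, each with multiplicity 1; 18 irreducibles of dimension 2, each with multiplicity 2. Total dimension 12*1*1 + 18*2*2 = 84 = |G|.

Working: General theorem: in the regular representation of a finite group G, each irreducible appears with multiplicity equal to its dimension. Check: dim(rho_reg) = sum d_i^2 = 1 + 1 + 1 + 1 + 1 + 1 + 1 + 1 + 1 + 1 + 1 + 1 + 4 + 4 + 4 + 4 + 4 + 4 + 4 + 4 + 4 + 4 + 4 + 4 + 4 + 4 + 4 + 4 + 4 + 4 = 84 = |G|.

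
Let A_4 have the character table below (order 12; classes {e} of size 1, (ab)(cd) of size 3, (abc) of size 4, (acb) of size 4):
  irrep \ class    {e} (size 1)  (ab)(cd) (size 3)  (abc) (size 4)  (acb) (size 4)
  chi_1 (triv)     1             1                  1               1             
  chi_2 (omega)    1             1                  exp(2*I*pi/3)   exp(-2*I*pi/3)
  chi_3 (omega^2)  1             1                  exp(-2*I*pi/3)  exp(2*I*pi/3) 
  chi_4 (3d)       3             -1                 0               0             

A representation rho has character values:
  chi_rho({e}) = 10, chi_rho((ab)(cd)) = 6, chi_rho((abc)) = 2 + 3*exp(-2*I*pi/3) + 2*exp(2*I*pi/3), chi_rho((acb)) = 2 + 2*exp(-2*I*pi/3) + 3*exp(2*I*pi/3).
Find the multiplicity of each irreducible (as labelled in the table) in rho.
Multiplicities: chi_1: 2, chi_2: 2, chi_3: 3, chi_4: 1.

Proof sketch: Use <chi_rho, chi> = (1/|G|) sum_C |C| * chi_rho(C) * conj(chi(C)) with |G| = 12 for each irreducible chi in the table:
  <chi_rho, chi_1> = (1/12)[1*(10)*conj(1) + 3*(6)*conj(1) + 4*(2 + 3*exp(-2*I*pi/3) + 2*exp(2*I*pi/3))*conj(1) + 4*(2 + 2*exp(-2*I*pi/3) + 3*exp(2*I*pi/3))*conj(1)]
      = (1/12)[(10) + (18) + (8 + 12*exp(-2*I*pi/3) + 8*exp(2*I*pi/3)) + (8 + 8*exp(-2*I*pi/3) + 12*exp(2*I*pi/3))] = 24/12 = 2
  <chi_rho, chi_2> = (1/12)[1*(10)*conj(1) + 3*(6)*conj(1) + 4*(2 + 3*exp(-2*I*pi/3) + 2*exp(2*I*pi/3))*conj(exp(2*I*pi/3)) + 4*(2 + 2*exp(-2*I*pi/3) + 3*exp(2*I*pi/3))*conj(exp(-2*I*pi/3))]
      = (1/12)[(10) + (18) + (8 + 8*exp(-2*I*pi/3) + 12*exp(2*I*pi/3)) + (8 + 12*exp(-2*I*pi/3) + 8*exp(2*I*pi/3))] = 24/12 = 2
  <chi_rho, chi_3> = (1/12)[1*(10)*conj(1) + 3*(6)*conj(1) + 4*(2 + 3*exp(-2*I*pi/3) + 2*exp(2*I*pi/3))*conj(exp(-2*I*pi/3)) + 4*(2 + 2*exp(-2*I*pi/3) + 3*exp(2*I*pi/3))*conj(exp(2*I*pi/3))]
      = (1/12)[(10) + (18) + (4) + (4)] = 36/12 = 3
  <chi_rho, chi_4> = (1/12)[1*(10)*conj(3) + 3*(6)*conj(-1) + 4*(2 + 3*exp(-2*I*pi/3) + 2*exp(2*I*pi/3))*conj(0) + 4*(2 + 2*exp(-2*I*pi/3) + 3*exp(2*I*pi/3))*conj(0)]
      = (1/12)[(30) + (-18) + (0) + (0)] = 12/12 = 1
(Exp terms are combined using exp(i*s)*conj(exp(i*t)) = exp(i*(s-t)), and sums of them are collapsed using the identity that for every m > 1 the m distinct m-th roots of unity sum to 0, e.g. 1 + exp(2*I*pi/3) + exp(-2*I*pi/3) = 0.)
Dimension check: dim(rho) = sum (mult * dim) = 2*1 + 2*1 + 3*1 + 1*3 = 10 = chi_rho(e) = 10.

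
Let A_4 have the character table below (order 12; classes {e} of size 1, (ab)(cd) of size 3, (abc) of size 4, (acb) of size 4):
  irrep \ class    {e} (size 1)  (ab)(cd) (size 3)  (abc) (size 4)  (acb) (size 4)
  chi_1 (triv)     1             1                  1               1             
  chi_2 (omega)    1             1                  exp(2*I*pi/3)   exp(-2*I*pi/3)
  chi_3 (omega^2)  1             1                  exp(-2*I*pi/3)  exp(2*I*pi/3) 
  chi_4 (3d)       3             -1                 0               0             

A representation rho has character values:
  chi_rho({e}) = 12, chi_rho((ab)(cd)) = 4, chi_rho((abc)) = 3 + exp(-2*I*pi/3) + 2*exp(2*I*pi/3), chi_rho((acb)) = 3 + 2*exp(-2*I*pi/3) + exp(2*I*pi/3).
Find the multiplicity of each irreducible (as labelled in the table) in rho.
Multiplicities: chi_1: 3, chi_2: 2, chi_3: 1, chi_4: 2.

Justification: Use <chi_rho, chi> = (1/|G|) sum_C |C| * chi_rho(C) * conj(chi(C)) with |G| = 12 for each irreducible chi in the table:
  <chi_rho, chi_1> = (1/12)[1*(12)*conj(1) + 3*(4)*conj(1) + 4*(3 + exp(-2*I*pi/3) + 2*exp(2*I*pi/3))*conj(1) + 4*(3 + 2*exp(-2*I*pi/3) + exp(2*I*pi/3))*conj(1)]
      = (1/12)[(12) + (12) + (12 + 4*exp(-2*I*pi/3) + 8*exp(2*I*pi/3)) + (12 + 8*exp(-2*I*pi/3) + 4*exp(2*I*pi/3))] = 36/12 = 3
  <chi_rho, chi_2> = (1/12)[1*(12)*conj(1) + 3*(4)*conj(1) + 4*(3 + exp(-2*I*pi/3) + 2*exp(2*I*pi/3))*conj(exp(2*I*pi/3)) + 4*(3 + 2*exp(-2*I*pi/3) + exp(2*I*pi/3))*conj(exp(-2*I*pi/3))]
      = (1/12)[(12) + (12) + (8 + 12*exp(-2*I*pi/3) + 4*exp(2*I*pi/3)) + (8 + 4*exp(-2*I*pi/3) + 12*exp(2*I*pi/3))] = 24/12 = 2
  <chi_rho, chi_3> = (1/12)[1*(12)*conj(1) + 3*(4)*conj(1) + 4*(3 + exp(-2*I*pi/3) + 2*exp(2*I*pi/3))*conj(exp(-2*I*pi/3)) + 4*(3 + 2*exp(-2*I*pi/3) + exp(2*I*pi/3))*conj(exp(2*I*pi/3))]
      = (1/12)[(12) + (12) + (4 + 8*exp(-2*I*pi/3) + 12*exp(2*I*pi/3)) + (4 + 12*exp(-2*I*pi/3) + 8*exp(2*I*pi/3))] = 12/12 = 1
  <chi_rho, chi_4> = (1/12)[1*(12)*conj(3) + 3*(4)*conj(-1) + 4*(3 + exp(-2*I*pi/3) + 2*exp(2*I*pi/3))*conj(0) + 4*(3 + 2*exp(-2*I*pi/3) + exp(2*I*pi/3))*conj(0)]
      = (1/12)[(36) + (-12) + (0) + (0)] = 24/12 = 2
(Exp terms are combined using exp(i*s)*conj(exp(i*t)) = exp(i*(s-t)), and sums of them are collapsed using the identity that for every m > 1 the m distinct m-th roots of unity sum to 0, e.g. 1 + exp(2*I*pi/3) + exp(-2*I*pi/3) = 0.)
Dimension check: dim(rho) = sum (mult * dim) = 3*1 + 2*1 + 1*1 + 2*3 = 12 = chi_rho(e) = 12.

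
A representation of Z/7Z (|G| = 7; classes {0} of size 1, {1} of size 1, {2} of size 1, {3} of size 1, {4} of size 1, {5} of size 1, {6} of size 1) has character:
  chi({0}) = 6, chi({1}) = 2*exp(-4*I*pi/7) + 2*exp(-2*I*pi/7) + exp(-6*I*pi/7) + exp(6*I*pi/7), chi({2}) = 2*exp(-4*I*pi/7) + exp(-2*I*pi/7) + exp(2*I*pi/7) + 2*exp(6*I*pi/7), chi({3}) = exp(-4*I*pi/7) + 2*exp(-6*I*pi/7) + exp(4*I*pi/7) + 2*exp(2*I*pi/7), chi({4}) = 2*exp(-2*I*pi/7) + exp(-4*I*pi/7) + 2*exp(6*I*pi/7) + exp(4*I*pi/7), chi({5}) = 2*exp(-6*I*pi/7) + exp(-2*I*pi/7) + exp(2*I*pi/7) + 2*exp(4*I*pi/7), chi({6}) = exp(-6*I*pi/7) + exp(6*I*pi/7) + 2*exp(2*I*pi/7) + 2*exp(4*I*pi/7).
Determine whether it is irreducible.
Not irreducible (reducible): <chi, chi> = 10 > 1.

Solution. <chi, chi> = (1/|G|) sum_C |C| * |chi(C)|^2 = (1/7)[1*|6|^2 + 1*|2*exp(-4*I*pi/7) + 2*exp(-2*I*pi/7) + exp(-6*I*pi/7) + exp(6*I*pi/7)|^2 + 1*|2*exp(-4*I*pi/7) + exp(-2*I*pi/7) + exp(2*I*pi/7) + 2*exp(6*I*pi/7)|^2 + 1*|exp(-4*I*pi/7) + 2*exp(-6*I*pi/7) + exp(4*I*pi/7) + 2*exp(2*I*pi/7)|^2 + 1*|2*exp(-2*I*pi/7) + exp(-4*I*pi/7) + 2*exp(6*I*pi/7) + exp(4*I*pi/7)|^2 + 1*|2*exp(-6*I*pi/7) + exp(-2*I*pi/7) + exp(2*I*pi/7) + 2*exp(4*I*pi/7)|^2 + 1*|exp(-6*I*pi/7) + exp(6*I*pi/7) + 2*exp(2*I*pi/7) + 2*exp(4*I*pi/7)|^2]
  = (1/7)[(36) + (10 + 7*exp(-2*I*pi/7) + 4*exp(-4*I*pi/7) + 2*exp(-6*I*pi/7) + 2*exp(6*I*pi/7) + 4*exp(4*I*pi/7) + 7*exp(2*I*pi/7)) + (10 + 7*exp(-4*I*pi/7) + 4*exp(-6*I*pi/7) + 2*exp(-2*I*pi/7) + 2*exp(2*I*pi/7) + 4*exp(6*I*pi/7) + 7*exp(4*I*pi/7)) + (10 + 4*exp(-2*I*pi/7) + 7*exp(-6*I*pi/7) + 2*exp(-4*I*pi/7) + 2*exp(4*I*pi/7) + 7*exp(6*I*pi/7) + 4*exp(2*I*pi/7)) + (10 + 4*exp(-2*I*pi/7) + 7*exp(-6*I*pi/7) + 2*exp(-4*I*pi/7) + 2*exp(4*I*pi/7) + 7*exp(6*I*pi/7) + 4*exp(2*I*pi/7)) + (10 + 7*exp(-4*I*pi/7) + 4*exp(-6*I*pi/7) + 2*exp(-2*I*pi/7) + 2*exp(2*I*pi/7) + 4*exp(6*I*pi/7) + 7*exp(4*I*pi/7)) + (10 + 7*exp(-2*I*pi/7) + 4*exp(-4*I*pi/7) + 2*exp(-6*I*pi/7) + 2*exp(6*I*pi/7) + 4*exp(4*I*pi/7) + 7*exp(2*I*pi/7))] = 70/7 = 10.
(Exp terms are combined using exp(i*s)*conj(exp(i*t)) = exp(i*(s-t)), and sums of them are collapsed using the identity that for every m > 1 the m distinct m-th roots of unity sum to 0, e.g. 1 + exp(2*I*pi/3) + exp(-2*I*pi/3) = 0.)
A character is irreducible iff <chi, chi> = 1, so this representation is reducible.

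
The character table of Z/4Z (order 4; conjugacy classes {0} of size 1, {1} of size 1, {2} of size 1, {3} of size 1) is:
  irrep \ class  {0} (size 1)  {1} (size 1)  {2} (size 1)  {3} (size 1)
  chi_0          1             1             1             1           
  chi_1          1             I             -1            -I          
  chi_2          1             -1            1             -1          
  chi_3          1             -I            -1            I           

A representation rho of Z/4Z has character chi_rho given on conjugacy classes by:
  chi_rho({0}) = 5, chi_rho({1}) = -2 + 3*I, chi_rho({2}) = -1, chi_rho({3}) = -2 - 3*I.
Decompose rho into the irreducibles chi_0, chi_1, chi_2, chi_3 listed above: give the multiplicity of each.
Multiplicities: chi_0: 0, chi_1: 3, chi_2: 2, chi_3: 0.

Working: Use <chi_rho, chi> = (1/|G|) sum_C |C| * chi_rho(C) * conj(chi(C)) with |G| = 4 for each irreducible chi in the table:
  <chi_rho, chi_0> = (1/4)[1*(5)*conj(1) + 1*(-2 + 3*I)*conj(1) + 1*(-1)*conj(1) + 1*(-2 - 3*I)*conj(1)]
      = (1/4)[(5) + (-2 + 3*I) + (-1) + (-2 - 3*I)] = 0/4 = 0
  <chi_rho, chi_1> = (1/4)[1*(5)*conj(1) + 1*(-2 + 3*I)*conj(I) + 1*(-1)*conj(-1) + 1*(-2 - 3*I)*conj(-I)]
      = (1/4)[(5) + (3 + 2*I) + (1) + (3 - 2*I)] = 12/4 = 3
  <chi_rho, chi_2> = (1/4)[1*(5)*conj(1) + 1*(-2 + 3*I)*conj(-1) + 1*(-1)*conj(1) + 1*(-2 - 3*I)*conj(-1)]
      = (1/4)[(5) + (2 - 3*I) + (-1) + (2 + 3*I)] = 8/4 = 2
  <chi_rho, chi_3> = (1/4)[1*(5)*conj(1) + 1*(-2 + 3*I)*conj(-I) + 1*(-1)*conj(-1) + 1*(-2 - 3*I)*conj(I)]
      = (1/4)[(5) + (-3 - 2*I) + (1) + (-3 + 2*I)] = 0/4 = 0
(Exp terms are combined using exp(i*s)*conj(exp(i*t)) = exp(i*(s-t)), and sums of them are collapsed using the identity that for every m > 1 the m distinct m-th roots of unity sum to 0, e.g. 1 + exp(2*I*pi/3) + exp(-2*I*pi/3) = 0.)
Dimension check: dim(rho) = sum (mult * dim) = 0*1 + 3*1 + 2*1 + 0*1 = 5 = chi_rho(e) = 5.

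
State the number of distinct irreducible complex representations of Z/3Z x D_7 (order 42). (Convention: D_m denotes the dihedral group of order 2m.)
15

Justification: The number of irreducible complex representations of a finite group equals its number of conjugacy classes. For a direct product, #classes(G x H) = #classes(G) * #classes(H). Z/3Z has 3 classes (abelian), D_7 has 5 classes, so 3 * 5 = 15, so Z/3Z x D_7 (order 42) has exactly 15 irreducible complex representations.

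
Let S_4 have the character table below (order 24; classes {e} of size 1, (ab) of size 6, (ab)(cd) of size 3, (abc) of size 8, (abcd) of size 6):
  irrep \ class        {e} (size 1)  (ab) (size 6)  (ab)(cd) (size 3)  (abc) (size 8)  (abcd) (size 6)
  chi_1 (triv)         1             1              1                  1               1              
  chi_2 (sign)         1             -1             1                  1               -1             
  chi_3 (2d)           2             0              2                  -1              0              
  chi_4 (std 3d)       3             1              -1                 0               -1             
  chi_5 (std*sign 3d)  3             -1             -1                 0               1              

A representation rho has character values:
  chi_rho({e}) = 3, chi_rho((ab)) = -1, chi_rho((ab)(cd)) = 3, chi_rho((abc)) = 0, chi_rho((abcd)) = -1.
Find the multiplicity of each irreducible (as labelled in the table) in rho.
Multiplicities: chi_1: 0, chi_2: 1, chi_3: 1, chi_4: 0, chi_5: 0.

Explanation: Use <chi_rho, chi> = (1/|G|) sum_C |C| * chi_rho(C) * conj(chi(C)) with |G| = 24 for each irreducible chi in the table:
  <chi_rho, chi_1> = (1/24)[1*(3)*conj(1) + 6*(-1)*conj(1) + 3*(3)*conj(1) + 8*(0)*conj(1) + 6*(-1)*conj(1)]
      = (1/24)[(3) + (-6) + (9) + (0) + (-6)] = 0/24 = 0
  <chi_rho, chi_2> = (1/24)[1*(3)*conj(1) + 6*(-1)*conj(-1) + 3*(3)*conj(1) + 8*(0)*conj(1) + 6*(-1)*conj(-1)]
      = (1/24)[(3) + (6) + (9) + (0) + (6)] = 24/24 = 1
  <chi_rho, chi_3> = (1/24)[1*(3)*conj(2) + 6*(-1)*conj(0) + 3*(3)*conj(2) + 8*(0)*conj(-1) + 6*(-1)*conj(0)]
      = (1/24)[(6) + (0) + (18) + (0) + (0)] = 24/24 = 1
  <chi_rho, chi_4> = (1/24)[1*(3)*conj(3) + 6*(-1)*conj(1) + 3*(3)*conj(-1) + 8*(0)*conj(0) + 6*(-1)*conj(-1)]
      = (1/24)[(9) + (-6) + (-9) + (0) + (6)] = 0/24 = 0
  <chi_rho, chi_5> = (1/24)[1*(3)*conj(3) + 6*(-1)*conj(-1) + 3*(3)*conj(-1) + 8*(0)*conj(0) + 6*(-1)*conj(1)]
      = (1/24)[(9) + (6) + (-9) + (0) + (-6)] = 0/24 = 0
Dimension check: dim(rho) = sum (mult * dim) = 0*1 + 1*1 + 1*2 + 0*3 + 0*3 = 3 = chi_rho(e) = 3.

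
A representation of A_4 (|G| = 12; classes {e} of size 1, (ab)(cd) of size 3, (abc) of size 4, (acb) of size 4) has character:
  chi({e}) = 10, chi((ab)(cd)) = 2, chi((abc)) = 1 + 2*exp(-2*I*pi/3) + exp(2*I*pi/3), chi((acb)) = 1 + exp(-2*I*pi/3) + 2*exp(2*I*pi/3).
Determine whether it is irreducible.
Not irreducible (reducible): <chi, chi> = 10 > 1.

Solution. <chi, chi> = (1/|G|) sum_C |C| * |chi(C)|^2 = (1/12)[1*|10|^2 + 3*|2|^2 + 4*|1 + 2*exp(-2*I*pi/3) + exp(2*I*pi/3)|^2 + 4*|1 + exp(-2*I*pi/3) + 2*exp(2*I*pi/3)|^2]
  = (1/12)[(100) + (12) + (4) + (4)] = 120/12 = 10.
(Exp terms are combined using exp(i*s)*conj(exp(i*t)) = exp(i*(s-t)), and sums of them are collapsed using the identity that for every m > 1 the m distinct m-th roots of unity sum to 0, e.g. 1 + exp(2*I*pi/3) + exp(-2*I*pi/3) = 0.)
A character is irreducible iff <chi, chi> = 1, so this representation is reducible.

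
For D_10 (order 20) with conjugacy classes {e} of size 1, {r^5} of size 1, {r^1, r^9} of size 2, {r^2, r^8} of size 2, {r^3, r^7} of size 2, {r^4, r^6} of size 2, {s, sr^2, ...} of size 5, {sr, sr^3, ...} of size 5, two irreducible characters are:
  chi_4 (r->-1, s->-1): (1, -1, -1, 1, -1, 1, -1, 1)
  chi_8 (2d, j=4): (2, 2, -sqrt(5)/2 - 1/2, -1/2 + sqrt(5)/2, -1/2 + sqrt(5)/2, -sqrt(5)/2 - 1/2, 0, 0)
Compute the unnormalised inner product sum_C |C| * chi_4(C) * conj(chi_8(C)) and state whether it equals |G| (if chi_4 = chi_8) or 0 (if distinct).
Sum = 0; so <chi_4, chi_8> = 0 (distinct irreducibles are orthogonal).

Compute term by term over conjugacy classes (|C| * chi_4(C) * conj(chi_8(C))):
  1*(1)*conj(2) + 1*(-1)*conj(2) + 2*(-1)*conj(-sqrt(5)/2 - 1/2) + 2*(1)*conj(-1/2 + sqrt(5)/2) + 2*(-1)*conj(-1/2 + sqrt(5)/2) + 2*(1)*conj(-sqrt(5)/2 - 1/2) + 5*(-1)*conj(0) + 5*(1)*conj(0)
  = (2) + (-2) + (1 + sqrt(5)) + (-1 + sqrt(5)) + (1 - sqrt(5)) + (-sqrt(5) - 1) + (0) + (0)
  = 0.
Dividing by |G| = 20 gives 0/20 = 0, matching the row-orthogonality relation <chi_4, chi_8> = [chi_4 = chi_8].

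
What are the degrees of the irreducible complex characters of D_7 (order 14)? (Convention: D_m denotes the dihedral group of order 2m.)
Dimensions: 1, 1, 2, 2, 2

Derivation: There are 5 irreducibles (= number of conjugacy classes). Their dimensions d_i satisfy sum d_i^2 = |G| = 14: 1 + 1 + 4 + 4 + 4 = 14.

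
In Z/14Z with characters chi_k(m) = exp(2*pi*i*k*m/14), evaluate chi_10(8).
chi_10(8) = zeta_14^80 = exp(-4*I*pi/7)

Details: chi_10(8) = zeta_14^(10*8) = zeta_14^80. Since zeta_14^14 = 1, this equals zeta_14^10 = exp(2*pi*i*10/14) = exp(-4*I*pi/7).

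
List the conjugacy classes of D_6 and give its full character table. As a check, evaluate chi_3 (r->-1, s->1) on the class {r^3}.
Conjugacy classes: {e} of size 1, {r^3} of size 1, {r^1, r^5} of size 2, {r^2, r^4} of size 2, {s, sr^2, ...} of size 3, {sr, sr^3, ...} of size 3.
Character table:
  irrep \ class              {e} (size 1)  {r^3} (size 1)  {r^1, r^5} (size 2)  {r^2, r^4} (size 2)  {s, sr^2, ...} (size 3)  {sr, sr^3, ...} (size 3)
  chi_1 (triv)               1             1               1                    1                    1                        1                       
  chi_2 (sign: r->1, s->-1)  1             1               1                    1                    -1                       -1                      
  chi_3 (r->-1, s->1)        1             -1              -1                   1                    1                        -1                      
  chi_4 (r->-1, s->-1)       1             -1              -1                   1                    -1                       1                       
  chi_5 (2d, j=1)            2             -2              1                    -1                   0                        0                       
  chi_6 (2d, j=2)            2             2               -1                   -1                   0                        0                       

Spot check: chi_3 (r->-1, s->1) on {r^3} = -1.

Explanation: D_6 has order 2*6 = 12 with 6 conjugacy classes, hence 6 irreducibles. Sum of squared dims 1 + 1 + 1 + 1 + 4 + 4 = 12 = |G|. Linear characters come from the abelianisation; the 2-dimensional irreps have character r^k -> 2*cos(2*pi*j*k/6), reflections -> 0.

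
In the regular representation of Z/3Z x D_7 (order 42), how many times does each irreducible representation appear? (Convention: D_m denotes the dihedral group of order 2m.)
Each irreducible V_i of dimension d_i appears with multiplicity d_i, i.e. rho_reg = (direct sum over all irreducibles V_i) d_i V_i. The irreducible dimensions for Z/3Z x D_7 are 1, 1, 1, 1, 1, 1, 2, 2, 2, 2, 2, 2, 2, 2, 2: 6 irreducibles of dimension 1, each with multiplicity 1; 9 irreducibles of dimension 2, each with multiplicity 2. Total dimension 6*1*1 + 9*2*2 = 42 = |G|.

Why: General theorem: in the regular representation of a finite group G, each irreducible appears with multiplicity equal to its dimension. Check: dim(rho_reg) = sum d_i^2 = 1 + 1 + 1 + 1 + 1 + 1 + 4 + 4 + 4 + 4 + 4 + 4 + 4 + 4 + 4 = 42 = |G|.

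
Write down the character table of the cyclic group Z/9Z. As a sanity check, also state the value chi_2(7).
Character table of Z/9Z (irreps indexed chi_0,...,chi_8 with chi_k(m) = zeta_9^(k*m), zeta_9 = exp(2*pi*i/9)):
  irrep \ class  {0} (size 1)  {1} (size 1)    {2} (size 1)    {3} (size 1)    {4} (size 1)    {5} (size 1)    {6} (size 1)    {7} (size 1)    {8} (size 1)  
  chi_0          1             1               1               1               1               1               1               1               1             
  chi_1          1             exp(2*I*pi/9)   exp(4*I*pi/9)   exp(2*I*pi/3)   exp(8*I*pi/9)   exp(-8*I*pi/9)  exp(-2*I*pi/3)  exp(-4*I*pi/9)  exp(-2*I*pi/9)
  chi_2          1             exp(4*I*pi/9)   exp(8*I*pi/9)   exp(-2*I*pi/3)  exp(-2*I*pi/9)  exp(2*I*pi/9)   exp(2*I*pi/3)   exp(-8*I*pi/9)  exp(-4*I*pi/9)
  chi_3          1             exp(2*I*pi/3)   exp(-2*I*pi/3)  1               exp(2*I*pi/3)   exp(-2*I*pi/3)  1               exp(2*I*pi/3)   exp(-2*I*pi/3)
  chi_4          1             exp(8*I*pi/9)   exp(-2*I*pi/9)  exp(2*I*pi/3)   exp(-4*I*pi/9)  exp(4*I*pi/9)   exp(-2*I*pi/3)  exp(2*I*pi/9)   exp(-8*I*pi/9)
  chi_5          1             exp(-8*I*pi/9)  exp(2*I*pi/9)   exp(-2*I*pi/3)  exp(4*I*pi/9)   exp(-4*I*pi/9)  exp(2*I*pi/3)   exp(-2*I*pi/9)  exp(8*I*pi/9) 
  chi_6          1             exp(-2*I*pi/3)  exp(2*I*pi/3)   1               exp(-2*I*pi/3)  exp(2*I*pi/3)   1               exp(-2*I*pi/3)  exp(2*I*pi/3) 
  chi_7          1             exp(-4*I*pi/9)  exp(-8*I*pi/9)  exp(2*I*pi/3)   exp(2*I*pi/9)   exp(-2*I*pi/9)  exp(-2*I*pi/3)  exp(8*I*pi/9)   exp(4*I*pi/9) 
  chi_8          1             exp(-2*I*pi/9)  exp(-4*I*pi/9)  exp(-2*I*pi/3)  exp(-8*I*pi/9)  exp(8*I*pi/9)   exp(2*I*pi/3)   exp(4*I*pi/9)   exp(2*I*pi/9) 

Spot check: chi_2(7) = zeta_9^(2*7) = zeta_9^14 = exp(-8*I*pi/9).

Working: Z/9Z is abelian, so all 9 irreducible complex representations are 1-dimensional. They are given by chi_k(m) = zeta_9^(k*m) for k = 0,...,8. Row orthogonality: sum_m chi_k(m) conj(chi_l(m)) = 9 * [k = l].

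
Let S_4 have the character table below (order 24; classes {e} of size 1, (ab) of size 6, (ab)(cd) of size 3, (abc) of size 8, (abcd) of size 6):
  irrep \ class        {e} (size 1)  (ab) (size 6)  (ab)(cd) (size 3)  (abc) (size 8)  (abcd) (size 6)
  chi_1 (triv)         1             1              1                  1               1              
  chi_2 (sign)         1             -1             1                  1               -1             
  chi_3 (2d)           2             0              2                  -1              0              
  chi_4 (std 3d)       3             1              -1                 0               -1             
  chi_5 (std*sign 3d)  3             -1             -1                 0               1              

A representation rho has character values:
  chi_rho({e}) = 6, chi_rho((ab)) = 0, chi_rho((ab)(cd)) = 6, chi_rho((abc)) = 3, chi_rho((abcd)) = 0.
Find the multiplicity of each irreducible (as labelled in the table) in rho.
Multiplicities: chi_1: 2, chi_2: 2, chi_3: 1, chi_4: 0, chi_5: 0.

Argument: Use <chi_rho, chi> = (1/|G|) sum_C |C| * chi_rho(C) * conj(chi(C)) with |G| = 24 for each irreducible chi in the table:
  <chi_rho, chi_1> = (1/24)[1*(6)*conj(1) + 6*(0)*conj(1) + 3*(6)*conj(1) + 8*(3)*conj(1) + 6*(0)*conj(1)]
      = (1/24)[(6) + (0) + (18) + (24) + (0)] = 48/24 = 2
  <chi_rho, chi_2> = (1/24)[1*(6)*conj(1) + 6*(0)*conj(-1) + 3*(6)*conj(1) + 8*(3)*conj(1) + 6*(0)*conj(-1)]
      = (1/24)[(6) + (0) + (18) + (24) + (0)] = 48/24 = 2
  <chi_rho, chi_3> = (1/24)[1*(6)*conj(2) + 6*(0)*conj(0) + 3*(6)*conj(2) + 8*(3)*conj(-1) + 6*(0)*conj(0)]
      = (1/24)[(12) + (0) + (36) + (-24) + (0)] = 24/24 = 1
  <chi_rho, chi_4> = (1/24)[1*(6)*conj(3) + 6*(0)*conj(1) + 3*(6)*conj(-1) + 8*(3)*conj(0) + 6*(0)*conj(-1)]
      = (1/24)[(18) + (0) + (-18) + (0) + (0)] = 0/24 = 0
  <chi_rho, chi_5> = (1/24)[1*(6)*conj(3) + 6*(0)*conj(-1) + 3*(6)*conj(-1) + 8*(3)*conj(0) + 6*(0)*conj(1)]
      = (1/24)[(18) + (0) + (-18) + (0) + (0)] = 0/24 = 0
Dimension check: dim(rho) = sum (mult * dim) = 2*1 + 2*1 + 1*2 + 0*3 + 0*3 = 6 = chi_rho(e) = 6.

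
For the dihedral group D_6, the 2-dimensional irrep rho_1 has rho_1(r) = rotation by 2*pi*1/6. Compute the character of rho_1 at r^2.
chi_{rho_1}(r^2) = 2*cos(2*pi*1*2/6) = -1

Reasoning: rho_1(r^2) is rotation by angle 2*pi*1*2/6, whose trace is 2*cos(2*pi*1*2/6) = -1.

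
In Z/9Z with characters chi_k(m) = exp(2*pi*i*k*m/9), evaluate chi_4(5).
chi_4(5) = zeta_9^20 = exp(4*I*pi/9)

Justification: chi_4(5) = zeta_9^(4*5) = zeta_9^20. Since zeta_9^9 = 1, this equals zeta_9^2 = exp(2*pi*i*2/9) = exp(4*I*pi/9).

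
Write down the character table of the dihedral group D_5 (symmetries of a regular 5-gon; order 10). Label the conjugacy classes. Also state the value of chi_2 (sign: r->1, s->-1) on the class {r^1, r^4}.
Conjugacy classes: {e} of size 1, {r^1, r^4} of size 2, {r^2, r^3} of size 2, {s, sr, ..., sr^4} of size 5.
Character table:
  irrep \ class              {e} (size 1)  {r^1, r^4} (size 2)  {r^2, r^3} (size 2)  {s, sr, ..., sr^4} (size 5)
  chi_1 (triv)               1             1                    1                    1                          
  chi_2 (sign: r->1, s->-1)  1             1                    1                    -1                         
  chi_3 (2d, j=1)            2             -1/2 + sqrt(5)/2     -sqrt(5)/2 - 1/2     0                          
  chi_4 (2d, j=2)            2             -sqrt(5)/2 - 1/2     -1/2 + sqrt(5)/2     0                          

Spot check: chi_2 (sign: r->1, s->-1) on {r^1, r^4} = 1.

Details: D_5 has order 2*5 = 10 with 4 conjugacy classes, hence 4 irreducibles. Sum of squared dims 1 + 1 + 4 + 4 = 10 = |G|. Linear characters come from the abelianisation; the 2-dimensional irreps have character r^k -> 2*cos(2*pi*j*k/5), reflections -> 0.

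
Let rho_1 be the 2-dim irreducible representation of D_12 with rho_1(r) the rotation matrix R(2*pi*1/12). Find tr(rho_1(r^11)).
chi_{rho_1}(r^11) = 2*cos(2*pi*1*11/12) = sqrt(3)

rho_1(r^11) is rotation by angle 2*pi*1*11/12, whose trace is 2*cos(2*pi*1*11/12) = sqrt(3).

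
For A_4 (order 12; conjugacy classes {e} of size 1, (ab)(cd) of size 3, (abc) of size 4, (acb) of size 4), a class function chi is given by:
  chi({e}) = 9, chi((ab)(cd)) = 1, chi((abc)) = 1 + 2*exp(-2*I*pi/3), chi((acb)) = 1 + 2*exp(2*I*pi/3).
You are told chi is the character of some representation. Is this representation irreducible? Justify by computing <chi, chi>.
Not irreducible (reducible): <chi, chi> = 9 > 1.

Solution. <chi, chi> = (1/|G|) sum_C |C| * |chi(C)|^2 = (1/12)[1*|9|^2 + 3*|1|^2 + 4*|1 + 2*exp(-2*I*pi/3)|^2 + 4*|1 + 2*exp(2*I*pi/3)|^2]
  = (1/12)[(81) + (3) + (12) + (12)] = 108/12 = 9.
(Exp terms are combined using exp(i*s)*conj(exp(i*t)) = exp(i*(s-t)), and sums of them are collapsed using the identity that for every m > 1 the m distinct m-th roots of unity sum to 0, e.g. 1 + exp(2*I*pi/3) + exp(-2*I*pi/3) = 0.)
A character is irreducible iff <chi, chi> = 1, so this representation is reducible.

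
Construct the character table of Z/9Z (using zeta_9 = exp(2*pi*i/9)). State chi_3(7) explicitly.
Character table of Z/9Z (irreps indexed chi_0,...,chi_8 with chi_k(m) = zeta_9^(k*m), zeta_9 = exp(2*pi*i/9)):
  irrep \ class  {0} (size 1)  {1} (size 1)    {2} (size 1)    {3} (size 1)    {4} (size 1)    {5} (size 1)    {6} (size 1)    {7} (size 1)    {8} (size 1)  
  chi_0          1             1               1               1               1               1               1               1               1             
  chi_1          1             exp(2*I*pi/9)   exp(4*I*pi/9)   exp(2*I*pi/3)   exp(8*I*pi/9)   exp(-8*I*pi/9)  exp(-2*I*pi/3)  exp(-4*I*pi/9)  exp(-2*I*pi/9)
  chi_2          1             exp(4*I*pi/9)   exp(8*I*pi/9)   exp(-2*I*pi/3)  exp(-2*I*pi/9)  exp(2*I*pi/9)   exp(2*I*pi/3)   exp(-8*I*pi/9)  exp(-4*I*pi/9)
  chi_3          1             exp(2*I*pi/3)   exp(-2*I*pi/3)  1               exp(2*I*pi/3)   exp(-2*I*pi/3)  1               exp(2*I*pi/3)   exp(-2*I*pi/3)
  chi_4          1             exp(8*I*pi/9)   exp(-2*I*pi/9)  exp(2*I*pi/3)   exp(-4*I*pi/9)  exp(4*I*pi/9)   exp(-2*I*pi/3)  exp(2*I*pi/9)   exp(-8*I*pi/9)
  chi_5          1             exp(-8*I*pi/9)  exp(2*I*pi/9)   exp(-2*I*pi/3)  exp(4*I*pi/9)   exp(-4*I*pi/9)  exp(2*I*pi/3)   exp(-2*I*pi/9)  exp(8*I*pi/9) 
  chi_6          1             exp(-2*I*pi/3)  exp(2*I*pi/3)   1               exp(-2*I*pi/3)  exp(2*I*pi/3)   1               exp(-2*I*pi/3)  exp(2*I*pi/3) 
  chi_7          1             exp(-4*I*pi/9)  exp(-8*I*pi/9)  exp(2*I*pi/3)   exp(2*I*pi/9)   exp(-2*I*pi/9)  exp(-2*I*pi/3)  exp(8*I*pi/9)   exp(4*I*pi/9) 
  chi_8          1             exp(-2*I*pi/9)  exp(-4*I*pi/9)  exp(-2*I*pi/3)  exp(-8*I*pi/9)  exp(8*I*pi/9)   exp(2*I*pi/3)   exp(4*I*pi/9)   exp(2*I*pi/9) 

Spot check: chi_3(7) = zeta_9^(3*7) = zeta_9^21 = exp(2*I*pi/3).

Explanation: Z/9Z is abelian, so all 9 irreducible complex representations are 1-dimensional. They are given by chi_k(m) = zeta_9^(k*m) for k = 0,...,8. Row orthogonality: sum_m chi_k(m) conj(chi_l(m)) = 9 * [k = l].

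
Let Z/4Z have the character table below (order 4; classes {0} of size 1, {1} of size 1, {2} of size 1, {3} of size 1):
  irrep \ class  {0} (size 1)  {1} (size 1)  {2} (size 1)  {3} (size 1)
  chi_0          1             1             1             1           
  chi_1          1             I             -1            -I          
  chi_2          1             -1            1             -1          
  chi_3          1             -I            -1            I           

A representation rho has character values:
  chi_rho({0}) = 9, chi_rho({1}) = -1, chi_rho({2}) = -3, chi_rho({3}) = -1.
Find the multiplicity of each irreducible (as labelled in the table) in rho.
Multiplicities: chi_0: 1, chi_1: 3, chi_2: 2, chi_3: 3.

Justification: Use <chi_rho, chi> = (1/|G|) sum_C |C| * chi_rho(C) * conj(chi(C)) with |G| = 4 for each irreducible chi in the table:
  <chi_rho, chi_0> = (1/4)[1*(9)*conj(1) + 1*(-1)*conj(1) + 1*(-3)*conj(1) + 1*(-1)*conj(1)]
      = (1/4)[(9) + (-1) + (-3) + (-1)] = 4/4 = 1
  <chi_rho, chi_1> = (1/4)[1*(9)*conj(1) + 1*(-1)*conj(I) + 1*(-3)*conj(-1) + 1*(-1)*conj(-I)]
      = (1/4)[(9) + (I) + (3) + (-I)] = 12/4 = 3
  <chi_rho, chi_2> = (1/4)[1*(9)*conj(1) + 1*(-1)*conj(-1) + 1*(-3)*conj(1) + 1*(-1)*conj(-1)]
      = (1/4)[(9) + (1) + (-3) + (1)] = 8/4 = 2
  <chi_rho, chi_3> = (1/4)[1*(9)*conj(1) + 1*(-1)*conj(-I) + 1*(-3)*conj(-1) + 1*(-1)*conj(I)]
      = (1/4)[(9) + (-I) + (3) + (I)] = 12/4 = 3
(Exp terms are combined using exp(i*s)*conj(exp(i*t)) = exp(i*(s-t)), and sums of them are collapsed using the identity that for every m > 1 the m distinct m-th roots of unity sum to 0, e.g. 1 + exp(2*I*pi/3) + exp(-2*I*pi/3) = 0.)
Dimension check: dim(rho) = sum (mult * dim) = 1*1 + 3*1 + 2*1 + 3*1 = 9 = chi_rho(e) = 9.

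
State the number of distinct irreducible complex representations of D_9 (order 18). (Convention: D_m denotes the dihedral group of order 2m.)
6

Reasoning: The number of irreducible complex representations of a finite group equals its number of conjugacy classes. D_9 has 6 conjugacy classes ((n+3)/2 for n odd), so D_9 (order 18) has exactly 6 irreducible complex representations.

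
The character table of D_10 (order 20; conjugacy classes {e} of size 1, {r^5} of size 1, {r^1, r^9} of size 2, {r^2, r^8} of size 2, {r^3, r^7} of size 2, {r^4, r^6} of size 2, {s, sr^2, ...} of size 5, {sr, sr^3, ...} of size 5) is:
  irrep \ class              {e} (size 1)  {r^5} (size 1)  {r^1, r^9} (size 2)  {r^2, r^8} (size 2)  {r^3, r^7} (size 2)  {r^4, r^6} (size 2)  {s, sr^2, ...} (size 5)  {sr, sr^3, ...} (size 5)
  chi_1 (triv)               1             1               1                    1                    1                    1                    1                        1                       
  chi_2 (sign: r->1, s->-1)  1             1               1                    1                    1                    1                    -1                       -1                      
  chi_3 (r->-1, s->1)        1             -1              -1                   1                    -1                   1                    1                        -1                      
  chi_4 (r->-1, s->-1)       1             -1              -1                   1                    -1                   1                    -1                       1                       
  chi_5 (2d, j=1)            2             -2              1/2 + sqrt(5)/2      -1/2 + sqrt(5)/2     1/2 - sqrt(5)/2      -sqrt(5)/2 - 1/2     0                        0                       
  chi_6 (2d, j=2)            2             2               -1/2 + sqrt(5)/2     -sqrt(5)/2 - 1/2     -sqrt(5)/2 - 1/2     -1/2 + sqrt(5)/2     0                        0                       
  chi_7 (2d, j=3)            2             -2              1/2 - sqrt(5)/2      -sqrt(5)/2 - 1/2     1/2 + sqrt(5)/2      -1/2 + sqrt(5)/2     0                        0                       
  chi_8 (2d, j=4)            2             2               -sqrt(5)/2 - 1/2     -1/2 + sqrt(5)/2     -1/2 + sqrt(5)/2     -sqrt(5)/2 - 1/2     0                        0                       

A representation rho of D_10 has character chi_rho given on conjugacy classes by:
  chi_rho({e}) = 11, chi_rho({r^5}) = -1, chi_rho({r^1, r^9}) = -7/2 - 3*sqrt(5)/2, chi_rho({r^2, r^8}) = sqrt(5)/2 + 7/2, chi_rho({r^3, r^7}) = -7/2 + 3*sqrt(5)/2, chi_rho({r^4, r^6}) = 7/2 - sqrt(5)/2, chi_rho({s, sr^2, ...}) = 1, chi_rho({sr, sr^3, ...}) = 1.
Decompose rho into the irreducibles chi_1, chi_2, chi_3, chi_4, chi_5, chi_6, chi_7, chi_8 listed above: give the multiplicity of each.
Multiplicities: chi_1: 1, chi_2: 0, chi_3: 2, chi_4: 2, chi_5: 0, chi_6: 0, chi_7: 1, chi_8: 2.

Proof sketch: Use <chi_rho, chi> = (1/|G|) sum_C |C| * chi_rho(C) * conj(chi(C)) with |G| = 20 for each irreducible chi in the table:
  <chi_rho, chi_1> = (1/20)[1*(11)*conj(1) + 1*(-1)*conj(1) + 2*(-7/2 - 3*sqrt(5)/2)*conj(1) + 2*(sqrt(5)/2 + 7/2)*conj(1) + 2*(-7/2 + 3*sqrt(5)/2)*conj(1) + 2*(7/2 - sqrt(5)/2)*conj(1) + 5*(1)*conj(1) + 5*(1)*conj(1)]
      = (1/20)[(11) + (-1) + (-7 - 3*sqrt(5)) + (sqrt(5) + 7) + (-7 + 3*sqrt(5)) + (7 - sqrt(5)) + (5) + (5)] = 20/20 = 1
  <chi_rho, chi_2> = (1/20)[1*(11)*conj(1) + 1*(-1)*conj(1) + 2*(-7/2 - 3*sqrt(5)/2)*conj(1) + 2*(sqrt(5)/2 + 7/2)*conj(1) + 2*(-7/2 + 3*sqrt(5)/2)*conj(1) + 2*(7/2 - sqrt(5)/2)*conj(1) + 5*(1)*conj(-1) + 5*(1)*conj(-1)]
      = (1/20)[(11) + (-1) + (-7 - 3*sqrt(5)) + (sqrt(5) + 7) + (-7 + 3*sqrt(5)) + (7 - sqrt(5)) + (-5) + (-5)] = 0/20 = 0
  <chi_rho, chi_3> = (1/20)[1*(11)*conj(1) + 1*(-1)*conj(-1) + 2*(-7/2 - 3*sqrt(5)/2)*conj(-1) + 2*(sqrt(5)/2 + 7/2)*conj(1) + 2*(-7/2 + 3*sqrt(5)/2)*conj(-1) + 2*(7/2 - sqrt(5)/2)*conj(1) + 5*(1)*conj(1) + 5*(1)*conj(-1)]
      = (1/20)[(11) + (1) + (3*sqrt(5) + 7) + (sqrt(5) + 7) + (7 - 3*sqrt(5)) + (7 - sqrt(5)) + (5) + (-5)] = 40/20 = 2
  <chi_rho, chi_4> = (1/20)[1*(11)*conj(1) + 1*(-1)*conj(-1) + 2*(-7/2 - 3*sqrt(5)/2)*conj(-1) + 2*(sqrt(5)/2 + 7/2)*conj(1) + 2*(-7/2 + 3*sqrt(5)/2)*conj(-1) + 2*(7/2 - sqrt(5)/2)*conj(1) + 5*(1)*conj(-1) + 5*(1)*conj(1)]
      = (1/20)[(11) + (1) + (3*sqrt(5) + 7) + (sqrt(5) + 7) + (7 - 3*sqrt(5)) + (7 - sqrt(5)) + (-5) + (5)] = 40/20 = 2
  <chi_rho, chi_5> = (1/20)[1*(11)*conj(2) + 1*(-1)*conj(-2) + 2*(-7/2 - 3*sqrt(5)/2)*conj(1/2 + sqrt(5)/2) + 2*(sqrt(5)/2 + 7/2)*conj(-1/2 + sqrt(5)/2) + 2*(-7/2 + 3*sqrt(5)/2)*conj(1/2 - sqrt(5)/2) + 2*(7/2 - sqrt(5)/2)*conj(-sqrt(5)/2 - 1/2) + 5*(1)*conj(0) + 5*(1)*conj(0)]
      = (1/20)[(22) + (2) + (-5*sqrt(5) - 11) + (-1 + 3*sqrt(5)) + (-11 + 5*sqrt(5)) + (-3*sqrt(5) - 1) + (0) + (0)] = 0/20 = 0
  <chi_rho, chi_6> = (1/20)[1*(11)*conj(2) + 1*(-1)*conj(2) + 2*(-7/2 - 3*sqrt(5)/2)*conj(-1/2 + sqrt(5)/2) + 2*(sqrt(5)/2 + 7/2)*conj(-sqrt(5)/2 - 1/2) + 2*(-7/2 + 3*sqrt(5)/2)*conj(-sqrt(5)/2 - 1/2) + 2*(7/2 - sqrt(5)/2)*conj(-1/2 + sqrt(5)/2) + 5*(1)*conj(0) + 5*(1)*conj(0)]
      = (1/20)[(22) + (-2) + (-2*sqrt(5) - 4) + (-4*sqrt(5) - 6) + (-4 + 2*sqrt(5)) + (-6 + 4*sqrt(5)) + (0) + (0)] = 0/20 = 0
  <chi_rho, chi_7> = (1/20)[1*(11)*conj(2) + 1*(-1)*conj(-2) + 2*(-7/2 - 3*sqrt(5)/2)*conj(1/2 - sqrt(5)/2) + 2*(sqrt(5)/2 + 7/2)*conj(-sqrt(5)/2 - 1/2) + 2*(-7/2 + 3*sqrt(5)/2)*conj(1/2 + sqrt(5)/2) + 2*(7/2 - sqrt(5)/2)*conj(-1/2 + sqrt(5)/2) + 5*(1)*conj(0) + 5*(1)*conj(0)]
      = (1/20)[(22) + (2) + (4 + 2*sqrt(5)) + (-4*sqrt(5) - 6) + (4 - 2*sqrt(5)) + (-6 + 4*sqrt(5)) + (0) + (0)] = 20/20 = 1
  <chi_rho, chi_8> = (1/20)[1*(11)*conj(2) + 1*(-1)*conj(2) + 2*(-7/2 - 3*sqrt(5)/2)*conj(-sqrt(5)/2 - 1/2) + 2*(sqrt(5)/2 + 7/2)*conj(-1/2 + sqrt(5)/2) + 2*(-7/2 + 3*sqrt(5)/2)*conj(-1/2 + sqrt(5)/2) + 2*(7/2 - sqrt(5)/2)*conj(-sqrt(5)/2 - 1/2) + 5*(1)*conj(0) + 5*(1)*conj(0)]
      = (1/20)[(22) + (-2) + (11 + 5*sqrt(5)) + (-1 + 3*sqrt(5)) + (11 - 5*sqrt(5)) + (-3*sqrt(5) - 1) + (0) + (0)] = 40/20 = 2
Dimension check: dim(rho) = sum (mult * dim) = 1*1 + 0*1 + 2*1 + 2*1 + 0*2 + 0*2 + 1*2 + 2*2 = 11 = chi_rho(e) = 11.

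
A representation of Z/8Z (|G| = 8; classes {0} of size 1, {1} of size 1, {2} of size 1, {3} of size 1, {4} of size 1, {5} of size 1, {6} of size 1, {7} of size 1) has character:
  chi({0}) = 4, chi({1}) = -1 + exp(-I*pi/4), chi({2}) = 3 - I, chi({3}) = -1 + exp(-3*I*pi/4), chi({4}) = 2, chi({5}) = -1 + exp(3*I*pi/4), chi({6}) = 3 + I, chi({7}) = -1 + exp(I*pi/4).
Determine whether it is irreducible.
Not irreducible (reducible): <chi, chi> = 6 > 1.

Solution. <chi, chi> = (1/|G|) sum_C |C| * |chi(C)|^2 = (1/8)[1*|4|^2 + 1*|-1 + exp(-I*pi/4)|^2 + 1*|3 - I|^2 + 1*|-1 + exp(-3*I*pi/4)|^2 + 1*|2|^2 + 1*|-1 + exp(3*I*pi/4)|^2 + 1*|3 + I|^2 + 1*|-1 + exp(I*pi/4)|^2]
  = (1/8)[(16) + (2 - exp(I*pi/4) - exp(-I*pi/4)) + (10) + (2 - exp(3*I*pi/4) - exp(-3*I*pi/4)) + (4) + (2 - exp(3*I*pi/4) - exp(-3*I*pi/4)) + (10) + (2 - exp(I*pi/4) - exp(-I*pi/4))] = 48/8 = 6.
(Exp terms are combined using exp(i*s)*conj(exp(i*t)) = exp(i*(s-t)), and sums of them are collapsed using the identity that for every m > 1 the m distinct m-th roots of unity sum to 0, e.g. 1 + exp(2*I*pi/3) + exp(-2*I*pi/3) = 0.)
A character is irreducible iff <chi, chi> = 1, so this representation is reducible.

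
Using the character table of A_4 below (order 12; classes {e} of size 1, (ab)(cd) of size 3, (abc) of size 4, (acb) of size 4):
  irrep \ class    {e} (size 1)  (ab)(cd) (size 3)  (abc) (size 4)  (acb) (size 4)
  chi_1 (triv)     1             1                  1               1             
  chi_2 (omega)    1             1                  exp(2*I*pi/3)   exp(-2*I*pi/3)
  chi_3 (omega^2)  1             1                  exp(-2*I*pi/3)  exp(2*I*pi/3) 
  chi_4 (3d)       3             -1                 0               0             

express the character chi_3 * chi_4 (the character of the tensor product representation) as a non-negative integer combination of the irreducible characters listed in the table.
chi_3 tensor chi_4 = chi_4 (all other irreducibles have multiplicity 0).

Solution. The character of a tensor product is the pointwise product (chi_3 * chi_4)(C) = chi_3(C) * chi_4(C):
  {e}: (1)*(3), (ab)(cd): (1)*(-1), (abc): (exp(-2*I*pi/3))*(0), (acb): (exp(2*I*pi/3))*(0)
so (chi_3 * chi_4) takes values
  {e} -> 3, (ab)(cd) -> -1, (abc) -> 0, (acb) -> 0.
Now take the inner product of this character with each irreducible chi from the table, <chi_3*chi_4, chi> = (1/12) sum_C |C| (chi_3*chi_4)(C) conj(chi(C)):
  <chi_3*chi_4, chi_1> = (1/12)[1*(3)*conj(1) + 3*(-1)*conj(1) + 4*(0)*conj(1) + 4*(0)*conj(1)]
      = (1/12)[(3) + (-3) + (0) + (0)] = 0/12 = 0
  <chi_3*chi_4, chi_2> = (1/12)[1*(3)*conj(1) + 3*(-1)*conj(1) + 4*(0)*conj(exp(2*I*pi/3)) + 4*(0)*conj(exp(-2*I*pi/3))]
      = (1/12)[(3) + (-3) + (0) + (0)] = 0/12 = 0
  <chi_3*chi_4, chi_3> = (1/12)[1*(3)*conj(1) + 3*(-1)*conj(1) + 4*(0)*conj(exp(-2*I*pi/3)) + 4*(0)*conj(exp(2*I*pi/3))]
      = (1/12)[(3) + (-3) + (0) + (0)] = 0/12 = 0
  <chi_3*chi_4, chi_4> = (1/12)[1*(3)*conj(3) + 3*(-1)*conj(-1) + 4*(0)*conj(0) + 4*(0)*conj(0)]
      = (1/12)[(9) + (3) + (0) + (0)] = 12/12 = 1
(Exp terms are combined using exp(i*s)*conj(exp(i*t)) = exp(i*(s-t)), and sums of them are collapsed using the identity that for every m > 1 the m distinct m-th roots of unity sum to 0, e.g. 1 + exp(2*I*pi/3) + exp(-2*I*pi/3) = 0.)
Hence the multiplicities are chi_4: 1. Dimension check: dim(chi_3)*dim(chi_4) = 1*3 = 3 and sum (mult * dim) = 1*3 = 3.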